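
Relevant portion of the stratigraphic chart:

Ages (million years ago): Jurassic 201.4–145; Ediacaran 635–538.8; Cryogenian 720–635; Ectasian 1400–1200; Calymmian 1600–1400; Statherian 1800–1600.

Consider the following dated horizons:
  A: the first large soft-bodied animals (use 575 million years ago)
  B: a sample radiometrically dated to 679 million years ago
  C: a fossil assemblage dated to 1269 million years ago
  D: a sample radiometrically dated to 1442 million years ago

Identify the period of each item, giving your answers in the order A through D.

A: 575 Ma lies in 635–538.8 Ma, so Ediacaran.
B: 679 Ma lies in 720–635 Ma, so Cryogenian.
C: 1269 Ma lies in 1400–1200 Ma, so Ectasian.
D: 1442 Ma lies in 1600–1400 Ma, so Calymmian.

A — Ediacaran; B — Cryogenian; C — Ectasian; D — Calymmian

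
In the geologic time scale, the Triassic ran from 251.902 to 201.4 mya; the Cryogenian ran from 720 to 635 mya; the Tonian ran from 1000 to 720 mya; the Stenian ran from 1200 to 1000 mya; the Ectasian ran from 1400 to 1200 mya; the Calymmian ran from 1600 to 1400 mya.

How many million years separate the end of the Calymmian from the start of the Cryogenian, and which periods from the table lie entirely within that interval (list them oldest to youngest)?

680 million years; Ectasian, Stenian, Tonian

The Calymmian closes at 1400 Ma and the Cryogenian opens at 720 Ma, so the interval is 1400 − 720 = 680 Myr.
A period fits inside if it starts at or after 1400 Ma and ends at or before 720 Ma; oldest first that gives Ectasian, Stenian, Tonian.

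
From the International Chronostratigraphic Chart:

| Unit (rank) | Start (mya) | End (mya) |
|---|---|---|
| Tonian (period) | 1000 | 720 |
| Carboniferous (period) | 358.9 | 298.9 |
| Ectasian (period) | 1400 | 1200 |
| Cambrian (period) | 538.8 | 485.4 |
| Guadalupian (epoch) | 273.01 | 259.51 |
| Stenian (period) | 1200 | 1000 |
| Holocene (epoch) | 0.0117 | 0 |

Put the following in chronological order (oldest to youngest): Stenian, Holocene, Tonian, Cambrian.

Stenian, Tonian, Cambrian, Holocene

The oldest of these is Stenian (starts 1200 Ma) and the youngest is Holocene (ends 0 Ma).
In between, by decreasing start age: Tonian (1000), Cambrian (538.8).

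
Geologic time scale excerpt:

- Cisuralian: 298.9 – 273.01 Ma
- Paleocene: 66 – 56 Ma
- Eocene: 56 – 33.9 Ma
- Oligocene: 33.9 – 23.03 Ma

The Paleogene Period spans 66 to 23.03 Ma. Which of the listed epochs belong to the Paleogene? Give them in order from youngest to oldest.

Epochs with both bounds inside 66–23.03 Ma: Oligocene (33.9–23.03), Eocene (56–33.9), Paleocene (66–56).

Oligocene, Eocene, Paleocene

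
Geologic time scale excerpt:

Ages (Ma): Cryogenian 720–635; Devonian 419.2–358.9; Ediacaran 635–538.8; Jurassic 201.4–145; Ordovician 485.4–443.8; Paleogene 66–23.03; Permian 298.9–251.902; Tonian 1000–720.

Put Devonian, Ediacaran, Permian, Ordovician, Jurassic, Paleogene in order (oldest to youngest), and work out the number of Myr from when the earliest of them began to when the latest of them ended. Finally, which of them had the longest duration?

Start ages (Ma): Ediacaran 635, Ordovician 485.4, Devonian 419.2, Permian 298.9, Jurassic 201.4, Paleogene 66.
Ordered oldest to youngest: Ediacaran, Ordovician, Devonian, Permian, Jurassic, Paleogene.
Span = 635 − 23.03 = 611.97 Myr.
Durations: Jurassic 56.4, Ordovician 41.6, Permian 46.998, Ediacaran 96.2, Devonian 60.3, Paleogene 42.97 → longest is Ediacaran (96.2 Myr).

Ediacaran → Ordovician → Devonian → Permian → Jurassic → Paleogene; total span 611.97 Myr; longest is Ediacaran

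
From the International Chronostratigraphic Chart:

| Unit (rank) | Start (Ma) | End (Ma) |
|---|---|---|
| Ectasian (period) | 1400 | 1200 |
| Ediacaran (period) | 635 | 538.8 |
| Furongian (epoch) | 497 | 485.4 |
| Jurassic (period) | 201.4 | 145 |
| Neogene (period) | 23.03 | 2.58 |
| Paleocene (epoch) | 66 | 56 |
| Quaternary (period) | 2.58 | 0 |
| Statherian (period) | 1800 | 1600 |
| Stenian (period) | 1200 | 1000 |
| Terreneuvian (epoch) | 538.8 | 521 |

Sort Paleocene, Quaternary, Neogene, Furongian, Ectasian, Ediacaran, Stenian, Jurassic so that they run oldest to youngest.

The oldest of these is Ectasian (starts 1400 Ma) and the youngest is Quaternary (ends 0 Ma).
In between, by decreasing start age: Stenian (1200), Ediacaran (635), Furongian (497), Jurassic (201.4), Paleocene (66), Neogene (23.03).

Ectasian, then Stenian, then Ediacaran, then Furongian, then Jurassic, then Paleocene, then Neogene, then Quaternary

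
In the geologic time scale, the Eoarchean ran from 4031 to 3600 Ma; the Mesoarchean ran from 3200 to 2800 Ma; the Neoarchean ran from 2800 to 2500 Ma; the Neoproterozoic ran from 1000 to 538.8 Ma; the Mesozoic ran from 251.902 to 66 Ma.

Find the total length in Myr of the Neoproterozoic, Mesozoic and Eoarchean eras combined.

1078.102 million years

Duration is start − end for each: (1000 − 538.8) + (251.902 − 66) + (4031 − 3600).
That is 461.2 + 185.902 + 431, which totals 1078.102 million years.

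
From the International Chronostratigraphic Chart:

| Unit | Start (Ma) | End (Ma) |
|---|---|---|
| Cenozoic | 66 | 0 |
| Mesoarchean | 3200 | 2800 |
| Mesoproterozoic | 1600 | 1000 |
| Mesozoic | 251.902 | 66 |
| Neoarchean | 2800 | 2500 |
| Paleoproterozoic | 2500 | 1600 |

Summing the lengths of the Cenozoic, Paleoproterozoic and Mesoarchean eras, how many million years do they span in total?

Each duration: Cenozoic = 66; Paleoproterozoic = 900; Mesoarchean = 400.
Sum: 66 + 900 + 400 = 1366 Myr.

1366 million years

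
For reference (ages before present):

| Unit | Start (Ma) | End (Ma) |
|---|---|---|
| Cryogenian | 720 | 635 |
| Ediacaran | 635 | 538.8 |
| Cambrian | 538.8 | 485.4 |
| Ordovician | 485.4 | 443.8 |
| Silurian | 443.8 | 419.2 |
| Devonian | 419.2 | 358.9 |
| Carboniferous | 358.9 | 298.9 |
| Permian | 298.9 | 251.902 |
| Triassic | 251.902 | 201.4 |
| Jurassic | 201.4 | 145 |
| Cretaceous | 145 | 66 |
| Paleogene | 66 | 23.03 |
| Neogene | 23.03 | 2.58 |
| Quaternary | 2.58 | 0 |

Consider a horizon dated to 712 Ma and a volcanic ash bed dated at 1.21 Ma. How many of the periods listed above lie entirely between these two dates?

712 Ma sits inside the Cryogenian (720–635) and 1.21 Ma inside the Quaternary (2.58–0); neither of those is wholly between the two dates.
The listed periods lying completely between them are Ediacaran, Cambrian, Ordovician, Silurian, Devonian, Carboniferous, Permian, Triassic, Jurassic, Cretaceous, Paleogene, Neogene — 12 in all.

12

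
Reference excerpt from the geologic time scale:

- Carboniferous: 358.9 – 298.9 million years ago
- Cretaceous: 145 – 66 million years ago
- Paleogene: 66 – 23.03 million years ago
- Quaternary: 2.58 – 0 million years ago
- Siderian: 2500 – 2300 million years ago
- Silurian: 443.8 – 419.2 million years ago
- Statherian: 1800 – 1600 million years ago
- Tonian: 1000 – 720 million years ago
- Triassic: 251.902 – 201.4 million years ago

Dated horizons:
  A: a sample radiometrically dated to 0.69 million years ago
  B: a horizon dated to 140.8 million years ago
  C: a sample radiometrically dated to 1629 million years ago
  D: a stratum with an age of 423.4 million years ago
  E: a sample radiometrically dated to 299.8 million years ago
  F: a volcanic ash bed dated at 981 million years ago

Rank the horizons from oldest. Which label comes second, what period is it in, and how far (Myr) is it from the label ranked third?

Larger Ma means older, so oldest first: C 1629 > F 981 > D 423.4 > E 299.8 > B 140.8 > A 0.69.
Counting 2 along gives F (981 Ma); the excerpt puts that inside the Tonian, 1000–720 Ma.
Next in line is D (423.4 Ma), and 981 − 423.4 = 557.6 Myr.

F, in the Tonian; 557.6 million years to D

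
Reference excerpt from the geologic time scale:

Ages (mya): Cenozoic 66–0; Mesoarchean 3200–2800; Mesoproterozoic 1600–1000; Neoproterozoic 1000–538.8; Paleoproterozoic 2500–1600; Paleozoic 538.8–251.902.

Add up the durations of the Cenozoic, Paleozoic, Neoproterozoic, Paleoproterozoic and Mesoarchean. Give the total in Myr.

Duration is start − end for each: (66 − 0) + (538.8 − 251.902) + (1000 − 538.8) + (2500 − 1600) + (3200 − 2800).
That is 66 + 286.898 + 461.2 + 900 + 400, which totals 2114.098 million years.

2114.098 million years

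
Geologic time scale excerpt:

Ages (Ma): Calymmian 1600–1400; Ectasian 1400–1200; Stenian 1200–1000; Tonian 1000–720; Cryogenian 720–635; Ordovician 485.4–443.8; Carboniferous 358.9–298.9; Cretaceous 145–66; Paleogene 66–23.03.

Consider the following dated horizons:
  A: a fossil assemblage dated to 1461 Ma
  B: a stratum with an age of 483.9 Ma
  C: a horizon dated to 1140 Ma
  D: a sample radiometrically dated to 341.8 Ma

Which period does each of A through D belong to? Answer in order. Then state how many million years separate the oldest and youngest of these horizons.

A — Calymmian; B — Ordovician; C — Stenian; D — Carboniferous; span 1119.2 million years

Match each age against the start–end ranges in the excerpt: A = 1461 Ma → Calymmian (1600–1400); B = 483.9 Ma → Ordovician (485.4–443.8); C = 1140 Ma → Stenian (1200–1000); D = 341.8 Ma → Carboniferous (358.9–298.9).
The largest age is 1461 Ma and the smallest is 341.8 Ma; their difference is 1119.2 Myr.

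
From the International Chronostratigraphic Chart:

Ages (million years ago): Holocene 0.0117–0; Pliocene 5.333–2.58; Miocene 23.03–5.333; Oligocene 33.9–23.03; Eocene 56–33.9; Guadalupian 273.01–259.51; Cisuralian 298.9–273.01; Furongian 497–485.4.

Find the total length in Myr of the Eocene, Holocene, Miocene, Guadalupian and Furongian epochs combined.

64.9087 million years

Each duration: Eocene = 22.1; Holocene = 0.0117; Miocene = 17.697; Guadalupian = 13.5; Furongian = 11.6.
Sum: 22.1 + 0.0117 + 17.697 + 13.5 + 11.6 = 64.9087 Myr.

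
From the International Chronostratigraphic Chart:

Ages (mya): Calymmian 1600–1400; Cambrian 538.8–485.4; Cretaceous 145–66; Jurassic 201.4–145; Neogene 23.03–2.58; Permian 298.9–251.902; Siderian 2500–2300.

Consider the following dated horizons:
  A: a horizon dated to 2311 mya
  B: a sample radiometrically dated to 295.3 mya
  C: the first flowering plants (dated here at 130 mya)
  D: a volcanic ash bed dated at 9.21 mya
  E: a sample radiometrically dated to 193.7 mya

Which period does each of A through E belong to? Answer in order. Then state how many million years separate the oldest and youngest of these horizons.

A — Siderian; B — Permian; C — Cretaceous; D — Neogene; E — Jurassic; span 2301.79 million years

A: 2311 Ma lies in 2500–2300 Ma, so Siderian.
B: 295.3 Ma lies in 298.9–251.902 Ma, so Permian.
C: 130 Ma lies in 145–66 Ma, so Cretaceous.
D: 9.21 Ma lies in 23.03–2.58 Ma, so Neogene.
E: 193.7 Ma lies in 201.4–145 Ma, so Jurassic.
Oldest = 2311 Ma, youngest = 9.21 Ma → span 2301.79 Myr.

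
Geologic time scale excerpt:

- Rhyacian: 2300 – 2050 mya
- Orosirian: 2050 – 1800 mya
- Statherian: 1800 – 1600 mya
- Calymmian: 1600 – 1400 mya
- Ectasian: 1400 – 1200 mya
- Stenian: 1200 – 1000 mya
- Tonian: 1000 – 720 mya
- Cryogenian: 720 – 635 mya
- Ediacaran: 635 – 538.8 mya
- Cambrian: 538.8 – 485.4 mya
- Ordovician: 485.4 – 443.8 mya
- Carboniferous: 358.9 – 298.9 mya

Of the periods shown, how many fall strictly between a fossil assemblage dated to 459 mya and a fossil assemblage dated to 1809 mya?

8

1809 Ma sits inside the Orosirian (2050–1800) and 459 Ma inside the Ordovician (485.4–443.8); neither of those is wholly between the two dates.
The listed periods lying completely between them are Statherian, Calymmian, Ectasian, Stenian, Tonian, Cryogenian, Ediacaran, Cambrian — 8 in all.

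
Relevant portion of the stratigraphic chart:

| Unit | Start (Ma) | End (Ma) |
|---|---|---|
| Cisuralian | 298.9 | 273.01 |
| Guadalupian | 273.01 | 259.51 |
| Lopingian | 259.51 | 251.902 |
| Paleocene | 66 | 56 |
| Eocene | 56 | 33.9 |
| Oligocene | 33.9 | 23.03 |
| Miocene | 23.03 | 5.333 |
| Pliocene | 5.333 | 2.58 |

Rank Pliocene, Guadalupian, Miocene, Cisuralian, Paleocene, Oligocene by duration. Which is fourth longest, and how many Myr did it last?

Start − end for each: Pliocene 5.333 − 2.58 = 2.753; Guadalupian 273.01 − 259.51 = 13.5; Miocene 23.03 − 5.333 = 17.697; Cisuralian 298.9 − 273.01 = 25.89; Paleocene 66 − 56 = 10; Oligocene 33.9 − 23.03 = 10.87.
Ranking these from longest: Cisuralian > Miocene > Guadalupian > Oligocene > Paleocene > Pliocene.
Position 4 in that ranking is Oligocene, which lasted 10.87 Myr.

Oligocene, 10.87 million years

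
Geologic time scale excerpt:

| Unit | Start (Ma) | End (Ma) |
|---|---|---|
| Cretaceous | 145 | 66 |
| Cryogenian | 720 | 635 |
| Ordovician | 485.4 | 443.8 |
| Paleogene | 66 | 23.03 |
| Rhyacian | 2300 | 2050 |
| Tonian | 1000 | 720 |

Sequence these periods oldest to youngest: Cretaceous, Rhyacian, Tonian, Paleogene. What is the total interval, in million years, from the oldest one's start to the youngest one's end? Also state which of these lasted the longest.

Start ages (Ma): Rhyacian 2300, Tonian 1000, Cretaceous 145, Paleogene 66.
Ordered oldest to youngest: Rhyacian, Tonian, Cretaceous, Paleogene.
Span = 2300 − 23.03 = 2276.97 Myr.
Durations: Cretaceous 79, Paleogene 42.97, Rhyacian 250, Tonian 280 → longest is Tonian (280 Myr).

Rhyacian, Tonian, Cretaceous, Paleogene; total span 2276.97 Myr; longest is Tonian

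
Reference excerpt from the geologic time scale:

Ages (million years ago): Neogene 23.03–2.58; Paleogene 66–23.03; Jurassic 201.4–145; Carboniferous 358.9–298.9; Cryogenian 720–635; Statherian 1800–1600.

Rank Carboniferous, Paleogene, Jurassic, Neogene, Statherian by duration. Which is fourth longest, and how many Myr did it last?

Paleogene, 42.97 million years

Start − end for each: Carboniferous 358.9 − 298.9 = 60; Paleogene 66 − 23.03 = 42.97; Jurassic 201.4 − 145 = 56.4; Neogene 23.03 − 2.58 = 20.45; Statherian 1800 − 1600 = 200.
Ranking these from longest: Statherian > Carboniferous > Jurassic > Paleogene > Neogene.
Position 4 in that ranking is Paleogene, which lasted 42.97 Myr.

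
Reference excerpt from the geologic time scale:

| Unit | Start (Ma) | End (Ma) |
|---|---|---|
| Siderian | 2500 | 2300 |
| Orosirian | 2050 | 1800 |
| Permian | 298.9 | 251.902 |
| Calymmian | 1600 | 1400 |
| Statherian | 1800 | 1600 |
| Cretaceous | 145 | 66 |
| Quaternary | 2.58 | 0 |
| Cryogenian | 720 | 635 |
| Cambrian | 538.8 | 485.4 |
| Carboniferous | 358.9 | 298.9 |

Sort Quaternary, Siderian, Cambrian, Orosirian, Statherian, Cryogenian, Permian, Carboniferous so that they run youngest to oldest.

The oldest of these is Siderian (starts 2500 Ma) and the youngest is Quaternary (ends 0 Ma).
In between, by decreasing start age: Orosirian (2050), Statherian (1800), Cryogenian (720), Cambrian (538.8), Carboniferous (358.9), Permian (298.9).
Listing youngest first means reversing that sequence.

Quaternary → Permian → Carboniferous → Cambrian → Cryogenian → Statherian → Orosirian → Siderian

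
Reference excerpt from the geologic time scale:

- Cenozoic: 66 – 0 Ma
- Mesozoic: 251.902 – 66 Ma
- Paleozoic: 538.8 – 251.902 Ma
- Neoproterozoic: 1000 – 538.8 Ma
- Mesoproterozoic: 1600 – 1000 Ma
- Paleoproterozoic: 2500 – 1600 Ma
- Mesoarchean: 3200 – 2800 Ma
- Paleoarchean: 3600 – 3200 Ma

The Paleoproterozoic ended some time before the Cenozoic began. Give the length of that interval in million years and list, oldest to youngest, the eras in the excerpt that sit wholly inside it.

1534 million years; Mesoproterozoic, Neoproterozoic, Paleozoic, Mesozoic

End of Paleoproterozoic = 1600 Ma; start of Cenozoic = 66 Ma.
Gap = 1600 − 66 = 1534 Myr.
Eras wholly inside 1600–66 Ma: Mesoproterozoic (1600–1000), Neoproterozoic (1000–538.8), Paleozoic (538.8–251.902), Mesozoic (251.902–66).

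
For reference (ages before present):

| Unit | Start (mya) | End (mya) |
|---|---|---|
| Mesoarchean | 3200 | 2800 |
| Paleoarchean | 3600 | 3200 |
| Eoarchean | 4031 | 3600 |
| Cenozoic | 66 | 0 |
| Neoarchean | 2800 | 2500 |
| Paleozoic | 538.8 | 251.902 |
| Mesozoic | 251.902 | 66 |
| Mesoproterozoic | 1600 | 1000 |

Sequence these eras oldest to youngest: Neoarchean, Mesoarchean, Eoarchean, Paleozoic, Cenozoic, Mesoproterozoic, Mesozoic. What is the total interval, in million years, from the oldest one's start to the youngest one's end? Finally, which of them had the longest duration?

Eoarchean, Mesoarchean, Neoarchean, Mesoproterozoic, Paleozoic, Mesozoic, Cenozoic; total span 4031 Myr; longest is Mesoproterozoic

From the excerpt: Neoarchean 2800–2500; Mesoarchean 3200–2800; Eoarchean 4031–3600; Paleozoic 538.8–251.902; Cenozoic 66–0; Mesoproterozoic 1600–1000; Mesozoic 251.902–66 (Ma).
Larger Ma is earlier, so the oldest is Eoarchean and the youngest is Cenozoic; oldest to youngest: Eoarchean, Mesoarchean, Neoarchean, Mesoproterozoic, Paleozoic, Mesozoic, Cenozoic.
Oldest start 4031 minus youngest end 0 gives 4031 Myr overall.
Individual lengths (start − end): Mesozoic 185.902; Mesoarchean 400; Cenozoic 66; Eoarchean 431; Mesoproterozoic 600; Paleozoic 286.898; Neoarchean 300. The largest is Mesoproterozoic at 600 Myr.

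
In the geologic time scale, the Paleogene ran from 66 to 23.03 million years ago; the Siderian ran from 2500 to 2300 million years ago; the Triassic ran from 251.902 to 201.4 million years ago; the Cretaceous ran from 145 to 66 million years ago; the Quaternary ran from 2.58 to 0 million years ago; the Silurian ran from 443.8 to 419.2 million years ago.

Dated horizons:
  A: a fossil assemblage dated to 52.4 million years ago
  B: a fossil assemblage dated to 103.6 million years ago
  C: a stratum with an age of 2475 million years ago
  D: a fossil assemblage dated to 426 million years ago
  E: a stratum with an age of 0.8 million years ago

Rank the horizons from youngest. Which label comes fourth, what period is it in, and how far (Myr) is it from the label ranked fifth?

Smaller Ma means younger, so youngest first: E 0.8 < A 52.4 < B 103.6 < D 426 < C 2475.
Counting 4 along gives D (426 Ma); the excerpt puts that inside the Silurian, 443.8–419.2 Ma.
Next in line is C (2475 Ma), and 2475 − 426 = 2049 Myr.

D, in the Silurian; 2049 million years to C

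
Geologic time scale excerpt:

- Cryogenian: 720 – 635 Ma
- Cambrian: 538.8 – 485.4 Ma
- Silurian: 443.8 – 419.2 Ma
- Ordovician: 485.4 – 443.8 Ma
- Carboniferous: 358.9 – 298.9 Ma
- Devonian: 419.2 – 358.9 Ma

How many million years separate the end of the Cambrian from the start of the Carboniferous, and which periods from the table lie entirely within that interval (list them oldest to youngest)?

126.5 million years; Ordovician, Silurian, Devonian

End of Cambrian = 485.4 Ma; start of Carboniferous = 358.9 Ma.
Gap = 485.4 − 358.9 = 126.5 Myr.
Periods wholly inside 485.4–358.9 Ma: Ordovician (485.4–443.8), Silurian (443.8–419.2), Devonian (419.2–358.9).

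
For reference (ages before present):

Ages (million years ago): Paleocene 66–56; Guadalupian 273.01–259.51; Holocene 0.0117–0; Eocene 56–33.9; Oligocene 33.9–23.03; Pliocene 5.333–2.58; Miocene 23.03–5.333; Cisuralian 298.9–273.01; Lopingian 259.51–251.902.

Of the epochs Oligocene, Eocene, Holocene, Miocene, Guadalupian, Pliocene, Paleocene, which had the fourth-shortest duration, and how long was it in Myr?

Oligocene, 10.87 million years

Start − end for each: Oligocene 33.9 − 23.03 = 10.87; Eocene 56 − 33.9 = 22.1; Holocene 0.0117 − 0 = 0.0117; Miocene 23.03 − 5.333 = 17.697; Guadalupian 273.01 − 259.51 = 13.5; Pliocene 5.333 − 2.58 = 2.753; Paleocene 66 − 56 = 10.
Ranking these from shortest: Holocene < Pliocene < Paleocene < Oligocene < Guadalupian < Miocene < Eocene.
Position 4 in that ranking is Oligocene, which lasted 10.87 Myr.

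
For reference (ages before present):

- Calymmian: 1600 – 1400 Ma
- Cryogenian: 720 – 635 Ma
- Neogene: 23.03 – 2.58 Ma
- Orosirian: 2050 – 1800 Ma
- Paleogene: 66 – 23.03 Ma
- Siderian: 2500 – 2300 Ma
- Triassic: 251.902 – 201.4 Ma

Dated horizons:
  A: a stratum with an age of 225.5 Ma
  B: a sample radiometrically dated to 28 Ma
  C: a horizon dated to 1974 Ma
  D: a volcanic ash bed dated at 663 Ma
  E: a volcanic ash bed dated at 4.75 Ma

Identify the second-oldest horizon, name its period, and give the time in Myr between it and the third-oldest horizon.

D, in the Cryogenian; 437.5 million years to A

Larger Ma means older, so oldest first: C 1974 > D 663 > A 225.5 > B 28 > E 4.75.
Counting 2 along gives D (663 Ma); the excerpt puts that inside the Cryogenian, 720–635 Ma.
Next in line is A (225.5 Ma), and 663 − 225.5 = 437.5 Myr.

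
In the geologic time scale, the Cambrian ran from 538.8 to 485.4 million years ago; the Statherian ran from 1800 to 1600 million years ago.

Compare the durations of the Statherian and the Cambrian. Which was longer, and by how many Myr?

Statherian, by 146.6 million years

Statherian: 1800 − 1600 = 200 Myr.
Cambrian: 538.8 − 485.4 = 53.4 Myr.
Difference: 200 − 53.4 = 146.6 Myr, so the Statherian was longer.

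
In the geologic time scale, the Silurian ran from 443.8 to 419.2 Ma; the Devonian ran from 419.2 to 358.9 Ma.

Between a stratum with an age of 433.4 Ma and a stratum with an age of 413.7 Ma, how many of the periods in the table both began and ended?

0

Checking each listed span, none has both start < 433.4 Ma and end > 413.7 Ma — every period straddles one of the two dates or lies outside them — so the count is 0.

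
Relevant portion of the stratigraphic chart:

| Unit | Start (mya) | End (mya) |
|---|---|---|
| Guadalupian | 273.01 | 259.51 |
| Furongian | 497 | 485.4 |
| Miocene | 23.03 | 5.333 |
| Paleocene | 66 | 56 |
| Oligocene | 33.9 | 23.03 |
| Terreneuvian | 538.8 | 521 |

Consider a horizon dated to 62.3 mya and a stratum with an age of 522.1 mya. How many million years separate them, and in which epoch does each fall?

Elapsed time: 522.1 − 62.3 = 459.8 Myr.
62.3 Ma lies within 66–56 Ma: Paleocene.
522.1 Ma lies within 538.8–521 Ma: Terreneuvian.

459.8 million years apart; the first in the Paleocene, the second in the Terreneuvian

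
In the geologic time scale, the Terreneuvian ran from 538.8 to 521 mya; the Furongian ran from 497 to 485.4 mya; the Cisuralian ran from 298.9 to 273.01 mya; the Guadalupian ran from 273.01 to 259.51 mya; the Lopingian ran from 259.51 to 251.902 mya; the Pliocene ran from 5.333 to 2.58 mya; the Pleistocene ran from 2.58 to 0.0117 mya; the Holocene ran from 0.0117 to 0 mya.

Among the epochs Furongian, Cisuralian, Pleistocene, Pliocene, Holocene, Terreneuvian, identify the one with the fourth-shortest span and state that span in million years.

Furongian, 11.6 million years

Start − end for each: Furongian 497 − 485.4 = 11.6; Cisuralian 298.9 − 273.01 = 25.89; Pleistocene 2.58 − 0.0117 = 2.5683; Pliocene 5.333 − 2.58 = 2.753; Holocene 0.0117 − 0 = 0.0117; Terreneuvian 538.8 − 521 = 17.8.
Ranking these from shortest: Holocene < Pleistocene < Pliocene < Furongian < Terreneuvian < Cisuralian.
Position 4 in that ranking is Furongian, which lasted 11.6 Myr.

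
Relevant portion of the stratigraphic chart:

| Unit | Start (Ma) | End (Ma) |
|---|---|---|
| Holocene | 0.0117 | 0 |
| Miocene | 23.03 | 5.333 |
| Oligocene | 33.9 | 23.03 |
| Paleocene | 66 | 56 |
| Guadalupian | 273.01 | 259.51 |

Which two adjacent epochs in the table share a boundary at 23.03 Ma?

Oligocene and Miocene

The Oligocene ends at 23.03 Ma and the Miocene begins at 23.03 Ma, so they share that boundary.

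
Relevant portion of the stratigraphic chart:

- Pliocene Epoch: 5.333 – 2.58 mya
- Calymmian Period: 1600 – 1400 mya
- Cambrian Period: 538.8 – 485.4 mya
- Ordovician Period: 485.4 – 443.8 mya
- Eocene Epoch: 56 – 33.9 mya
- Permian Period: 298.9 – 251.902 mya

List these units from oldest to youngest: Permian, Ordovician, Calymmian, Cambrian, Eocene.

Sorting by start age (descending Ma, since larger Ma = older): Calymmian began 1600, Cambrian began 538.8, Ordovician began 485.4, Permian began 298.9, Eocene began 56.

Calymmian, then Cambrian, then Ordovician, then Permian, then Eocene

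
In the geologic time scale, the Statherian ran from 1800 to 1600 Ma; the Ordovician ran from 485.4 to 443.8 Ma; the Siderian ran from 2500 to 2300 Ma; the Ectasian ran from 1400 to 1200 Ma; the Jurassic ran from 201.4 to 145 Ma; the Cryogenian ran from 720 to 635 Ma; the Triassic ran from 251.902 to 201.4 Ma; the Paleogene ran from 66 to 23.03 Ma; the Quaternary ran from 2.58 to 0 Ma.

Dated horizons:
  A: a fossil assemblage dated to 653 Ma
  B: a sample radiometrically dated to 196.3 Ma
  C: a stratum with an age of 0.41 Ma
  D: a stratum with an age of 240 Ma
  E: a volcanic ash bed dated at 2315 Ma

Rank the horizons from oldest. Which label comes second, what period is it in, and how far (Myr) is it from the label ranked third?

Larger Ma means older, so oldest first: E 2315 > A 653 > D 240 > B 196.3 > C 0.41.
Counting 2 along gives A (653 Ma); the excerpt puts that inside the Cryogenian, 720–635 Ma.
Next in line is D (240 Ma), and 653 − 240 = 413 Myr.

A, in the Cryogenian; 413 million years to D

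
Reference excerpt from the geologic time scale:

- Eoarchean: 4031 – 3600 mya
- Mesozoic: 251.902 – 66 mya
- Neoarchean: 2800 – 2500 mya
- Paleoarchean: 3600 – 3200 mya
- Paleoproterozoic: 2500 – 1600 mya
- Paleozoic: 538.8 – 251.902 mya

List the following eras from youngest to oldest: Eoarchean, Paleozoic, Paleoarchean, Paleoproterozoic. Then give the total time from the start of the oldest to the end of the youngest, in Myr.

Paleozoic, Paleoproterozoic, Paleoarchean, Eoarchean; total span 3779.098 Myr

From the excerpt: Eoarchean 4031–3600; Paleozoic 538.8–251.902; Paleoarchean 3600–3200; Paleoproterozoic 2500–1600 (Ma).
Larger Ma is earlier, so the oldest is Eoarchean and the youngest is Paleozoic; youngest to oldest: Paleozoic, Paleoproterozoic, Paleoarchean, Eoarchean.
Oldest start 4031 minus youngest end 251.902 gives 3779.098 Myr overall.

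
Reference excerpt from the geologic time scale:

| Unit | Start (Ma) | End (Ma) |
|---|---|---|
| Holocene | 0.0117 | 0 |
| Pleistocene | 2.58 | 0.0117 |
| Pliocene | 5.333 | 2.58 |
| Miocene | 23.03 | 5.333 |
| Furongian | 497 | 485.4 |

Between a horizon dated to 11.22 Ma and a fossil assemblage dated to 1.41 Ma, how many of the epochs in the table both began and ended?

1

The older date is 11.22 Ma and the younger is 1.41 Ma.
Epochs with start < 11.22 and end > 1.41 Ma: Pliocene (5.333–2.58).
That is 1 complete epoch.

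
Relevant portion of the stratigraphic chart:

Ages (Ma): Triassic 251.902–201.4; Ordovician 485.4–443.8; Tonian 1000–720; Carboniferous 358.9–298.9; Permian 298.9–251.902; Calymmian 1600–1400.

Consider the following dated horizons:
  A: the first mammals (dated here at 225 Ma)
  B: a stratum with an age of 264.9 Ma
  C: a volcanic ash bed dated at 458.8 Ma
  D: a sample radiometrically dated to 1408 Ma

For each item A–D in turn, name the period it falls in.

A — Triassic; B — Permian; C — Ordovician; D — Calymmian

A: 225 Ma lies in 251.902–201.4 Ma, so Triassic.
B: 264.9 Ma lies in 298.9–251.902 Ma, so Permian.
C: 458.8 Ma lies in 485.4–443.8 Ma, so Ordovician.
D: 1408 Ma lies in 1600–1400 Ma, so Calymmian.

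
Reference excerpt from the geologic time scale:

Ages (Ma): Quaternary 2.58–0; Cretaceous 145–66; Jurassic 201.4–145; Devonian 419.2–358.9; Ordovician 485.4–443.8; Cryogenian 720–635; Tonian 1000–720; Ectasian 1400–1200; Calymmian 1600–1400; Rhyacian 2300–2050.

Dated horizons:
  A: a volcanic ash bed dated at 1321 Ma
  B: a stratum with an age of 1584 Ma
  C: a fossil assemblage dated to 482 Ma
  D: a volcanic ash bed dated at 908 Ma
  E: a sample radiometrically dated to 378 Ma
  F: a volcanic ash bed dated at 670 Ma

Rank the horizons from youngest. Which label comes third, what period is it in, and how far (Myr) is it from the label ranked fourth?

F, in the Cryogenian; 238 million years to D

Smaller Ma means younger, so youngest first: E 378 < C 482 < F 670 < D 908 < A 1321 < B 1584.
Counting 3 along gives F (670 Ma); the excerpt puts that inside the Cryogenian, 720–635 Ma.
Next in line is D (908 Ma), and 908 − 670 = 238 Myr.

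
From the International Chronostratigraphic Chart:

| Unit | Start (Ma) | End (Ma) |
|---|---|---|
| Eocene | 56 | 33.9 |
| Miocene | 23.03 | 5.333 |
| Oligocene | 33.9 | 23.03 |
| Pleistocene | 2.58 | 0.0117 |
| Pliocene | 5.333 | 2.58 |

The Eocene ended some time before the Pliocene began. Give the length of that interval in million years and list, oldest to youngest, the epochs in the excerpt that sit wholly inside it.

28.567 million years; Oligocene, Miocene

End of Eocene = 33.9 Ma; start of Pliocene = 5.333 Ma.
Gap = 33.9 − 5.333 = 28.567 Myr.
Epochs wholly inside 33.9–5.333 Ma: Oligocene (33.9–23.03), Miocene (23.03–5.333).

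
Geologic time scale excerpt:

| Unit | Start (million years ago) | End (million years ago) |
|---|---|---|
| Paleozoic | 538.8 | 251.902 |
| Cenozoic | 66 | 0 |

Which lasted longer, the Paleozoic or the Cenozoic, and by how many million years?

Paleozoic, by 220.898 million years

Paleozoic: 538.8 − 251.902 = 286.898 Myr.
Cenozoic: 66 − 0 = 66 Myr.
Difference: 286.898 − 66 = 220.898 Myr, so the Paleozoic was longer.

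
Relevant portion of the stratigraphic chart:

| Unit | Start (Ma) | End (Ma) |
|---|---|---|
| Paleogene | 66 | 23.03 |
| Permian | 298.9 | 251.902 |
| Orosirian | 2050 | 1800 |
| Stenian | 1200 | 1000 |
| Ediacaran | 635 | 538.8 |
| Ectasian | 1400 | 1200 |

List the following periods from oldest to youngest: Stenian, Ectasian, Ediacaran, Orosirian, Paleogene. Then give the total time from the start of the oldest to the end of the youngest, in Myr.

From the excerpt: Stenian 1200–1000; Ectasian 1400–1200; Ediacaran 635–538.8; Orosirian 2050–1800; Paleogene 66–23.03 (Ma).
Larger Ma is earlier, so the oldest is Orosirian and the youngest is Paleogene; oldest to youngest: Orosirian, Ectasian, Stenian, Ediacaran, Paleogene.
Oldest start 2050 minus youngest end 23.03 gives 2026.97 Myr overall.

Orosirian → Ectasian → Stenian → Ediacaran → Paleogene; total span 2026.97 Myr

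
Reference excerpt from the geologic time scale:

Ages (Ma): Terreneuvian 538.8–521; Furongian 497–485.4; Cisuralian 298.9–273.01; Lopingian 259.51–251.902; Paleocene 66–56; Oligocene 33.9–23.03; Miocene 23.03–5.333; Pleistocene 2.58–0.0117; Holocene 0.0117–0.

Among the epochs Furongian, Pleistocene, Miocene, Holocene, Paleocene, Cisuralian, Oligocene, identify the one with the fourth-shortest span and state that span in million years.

Durations: Furongian 11.6; Pleistocene 2.5683; Miocene 17.697; Holocene 0.0117; Paleocene 10; Cisuralian 25.89; Oligocene 10.87 Myr.
Sorted shortest-first: Holocene (0.0117), Pleistocene (2.5683), Paleocene (10), Oligocene (10.87), Furongian (11.6), Miocene (17.697), Cisuralian (25.89).
The fourth shortest is Oligocene at 10.87 Myr.

Oligocene, 10.87 million years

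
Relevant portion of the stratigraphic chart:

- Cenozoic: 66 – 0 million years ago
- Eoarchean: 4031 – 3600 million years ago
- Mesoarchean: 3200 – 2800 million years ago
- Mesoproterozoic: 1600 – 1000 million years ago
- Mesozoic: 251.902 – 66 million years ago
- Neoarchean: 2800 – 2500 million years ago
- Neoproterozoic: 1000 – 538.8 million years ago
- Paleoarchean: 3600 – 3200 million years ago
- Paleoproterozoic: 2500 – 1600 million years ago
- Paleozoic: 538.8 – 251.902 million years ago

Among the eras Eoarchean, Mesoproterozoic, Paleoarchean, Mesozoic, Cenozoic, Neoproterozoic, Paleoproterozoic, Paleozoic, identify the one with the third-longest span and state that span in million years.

Durations: Eoarchean 431; Mesoproterozoic 600; Paleoarchean 400; Mesozoic 185.902; Cenozoic 66; Neoproterozoic 461.2; Paleoproterozoic 900; Paleozoic 286.898 Myr.
Sorted longest-first: Paleoproterozoic (900), Mesoproterozoic (600), Neoproterozoic (461.2), Eoarchean (431), Paleoarchean (400), Paleozoic (286.898), Mesozoic (185.902), Cenozoic (66).
The third longest is Neoproterozoic at 461.2 Myr.

Neoproterozoic, 461.2 million years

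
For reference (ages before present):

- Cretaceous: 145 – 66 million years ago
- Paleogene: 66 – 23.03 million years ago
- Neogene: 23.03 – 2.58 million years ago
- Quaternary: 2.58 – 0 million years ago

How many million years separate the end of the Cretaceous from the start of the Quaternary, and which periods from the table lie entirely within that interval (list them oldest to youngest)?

The Cretaceous closes at 66 Ma and the Quaternary opens at 2.58 Ma, so the interval is 66 − 2.58 = 63.42 Myr.
A period fits inside if it starts at or after 66 Ma and ends at or before 2.58 Ma; oldest first that gives Paleogene, Neogene.

63.42 million years; Paleogene, Neogene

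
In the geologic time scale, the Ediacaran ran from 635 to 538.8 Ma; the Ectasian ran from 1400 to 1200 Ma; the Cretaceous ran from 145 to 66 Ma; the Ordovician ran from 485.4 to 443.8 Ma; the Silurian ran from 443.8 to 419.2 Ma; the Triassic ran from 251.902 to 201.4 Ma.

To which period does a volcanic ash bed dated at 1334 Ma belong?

1334 Ma lies between 1400 and 1200 Ma, so it falls in the Ectasian.

Ectasian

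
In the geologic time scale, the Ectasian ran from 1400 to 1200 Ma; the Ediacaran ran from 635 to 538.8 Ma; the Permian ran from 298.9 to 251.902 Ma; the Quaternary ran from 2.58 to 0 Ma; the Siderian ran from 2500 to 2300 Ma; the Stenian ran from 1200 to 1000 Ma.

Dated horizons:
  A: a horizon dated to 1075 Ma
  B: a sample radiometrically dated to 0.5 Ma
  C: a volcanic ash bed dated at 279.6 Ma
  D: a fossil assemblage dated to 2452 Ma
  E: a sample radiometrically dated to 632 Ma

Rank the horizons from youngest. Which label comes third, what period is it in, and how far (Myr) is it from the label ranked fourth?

E, in the Ediacaran; 443 million years to A

Smaller Ma means younger, so youngest first: B 0.5 < C 279.6 < E 632 < A 1075 < D 2452.
Counting 3 along gives E (632 Ma); the excerpt puts that inside the Ediacaran, 635–538.8 Ma.
Next in line is A (1075 Ma), and 1075 − 632 = 443 Myr.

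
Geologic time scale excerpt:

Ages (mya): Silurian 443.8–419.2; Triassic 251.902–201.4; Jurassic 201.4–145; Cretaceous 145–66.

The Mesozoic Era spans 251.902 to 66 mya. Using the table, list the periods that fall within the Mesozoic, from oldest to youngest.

Triassic, Jurassic, Cretaceous

Periods with both bounds inside 251.902–66 Ma: Triassic (251.902–201.4), Jurassic (201.4–145), Cretaceous (145–66).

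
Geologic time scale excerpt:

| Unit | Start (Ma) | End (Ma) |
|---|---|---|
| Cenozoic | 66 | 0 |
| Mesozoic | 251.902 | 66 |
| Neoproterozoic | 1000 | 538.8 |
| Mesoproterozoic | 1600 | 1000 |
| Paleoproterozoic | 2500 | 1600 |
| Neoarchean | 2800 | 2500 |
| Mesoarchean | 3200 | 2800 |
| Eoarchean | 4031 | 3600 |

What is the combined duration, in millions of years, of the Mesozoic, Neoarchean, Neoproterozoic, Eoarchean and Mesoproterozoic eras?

Duration is start − end for each: (251.902 − 66) + (2800 − 2500) + (1000 − 538.8) + (4031 − 3600) + (1600 − 1000).
That is 185.902 + 300 + 461.2 + 431 + 600, which totals 1978.102 million years.

1978.102 million years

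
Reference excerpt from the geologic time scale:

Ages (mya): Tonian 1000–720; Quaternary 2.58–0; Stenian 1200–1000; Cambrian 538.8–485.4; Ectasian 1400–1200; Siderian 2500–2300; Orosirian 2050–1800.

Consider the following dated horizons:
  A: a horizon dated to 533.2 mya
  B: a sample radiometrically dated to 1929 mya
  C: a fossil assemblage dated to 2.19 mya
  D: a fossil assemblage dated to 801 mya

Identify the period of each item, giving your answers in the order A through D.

A — Cambrian; B — Orosirian; C — Quaternary; D — Tonian

A: 533.2 Ma lies in 538.8–485.4 Ma, so Cambrian.
B: 1929 Ma lies in 2050–1800 Ma, so Orosirian.
C: 2.19 Ma lies in 2.58–0 Ma, so Quaternary.
D: 801 Ma lies in 1000–720 Ma, so Tonian.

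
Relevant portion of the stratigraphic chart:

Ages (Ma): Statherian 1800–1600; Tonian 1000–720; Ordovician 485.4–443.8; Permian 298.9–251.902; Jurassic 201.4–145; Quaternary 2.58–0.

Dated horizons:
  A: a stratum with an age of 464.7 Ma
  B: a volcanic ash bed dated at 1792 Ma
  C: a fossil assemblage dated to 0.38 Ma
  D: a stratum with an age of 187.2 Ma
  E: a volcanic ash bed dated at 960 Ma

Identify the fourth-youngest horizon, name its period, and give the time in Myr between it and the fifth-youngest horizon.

Smaller Ma means younger, so youngest first: C 0.38 < D 187.2 < A 464.7 < E 960 < B 1792.
Counting 4 along gives E (960 Ma); the excerpt puts that inside the Tonian, 1000–720 Ma.
Next in line is B (1792 Ma), and 1792 − 960 = 832 Myr.

E, in the Tonian; 832 million years to B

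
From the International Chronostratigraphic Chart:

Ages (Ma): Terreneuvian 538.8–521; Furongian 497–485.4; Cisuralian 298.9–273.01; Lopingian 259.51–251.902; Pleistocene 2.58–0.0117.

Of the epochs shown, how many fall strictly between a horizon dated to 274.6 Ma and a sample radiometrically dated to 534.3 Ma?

The older date is 534.3 Ma and the younger is 274.6 Ma.
Epochs with start < 534.3 and end > 274.6 Ma: Furongian (497–485.4).
That is 1 complete epoch.

1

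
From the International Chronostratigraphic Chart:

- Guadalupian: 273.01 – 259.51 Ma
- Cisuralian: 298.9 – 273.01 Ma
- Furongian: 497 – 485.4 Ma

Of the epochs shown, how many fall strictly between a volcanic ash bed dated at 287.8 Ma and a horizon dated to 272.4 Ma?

Checking each listed span, none has both start < 287.8 Ma and end > 272.4 Ma — every epoch straddles one of the two dates or lies outside them — so the count is 0.

0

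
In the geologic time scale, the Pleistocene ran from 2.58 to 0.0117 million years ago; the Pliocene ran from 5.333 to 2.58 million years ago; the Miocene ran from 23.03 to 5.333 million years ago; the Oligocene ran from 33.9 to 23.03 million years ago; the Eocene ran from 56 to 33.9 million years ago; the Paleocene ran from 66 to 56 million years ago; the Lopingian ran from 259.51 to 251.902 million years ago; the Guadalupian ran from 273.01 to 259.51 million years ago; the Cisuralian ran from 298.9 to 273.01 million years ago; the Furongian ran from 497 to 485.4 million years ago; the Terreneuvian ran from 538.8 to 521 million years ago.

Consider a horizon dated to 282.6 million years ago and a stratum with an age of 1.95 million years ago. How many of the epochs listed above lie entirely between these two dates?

7

282.6 Ma sits inside the Cisuralian (298.9–273.01) and 1.95 Ma inside the Pleistocene (2.58–0.0117); neither of those is wholly between the two dates.
The listed epochs lying completely between them are Guadalupian, Lopingian, Paleocene, Eocene, Oligocene, Miocene, Pliocene — 7 in all.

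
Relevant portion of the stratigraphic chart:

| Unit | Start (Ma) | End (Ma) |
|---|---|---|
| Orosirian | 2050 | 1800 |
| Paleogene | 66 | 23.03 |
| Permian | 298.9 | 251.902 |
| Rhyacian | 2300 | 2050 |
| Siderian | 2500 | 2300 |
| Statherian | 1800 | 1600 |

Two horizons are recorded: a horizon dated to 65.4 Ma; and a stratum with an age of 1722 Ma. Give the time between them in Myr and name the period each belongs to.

1656.6 million years apart; the first in the Paleogene, the second in the Statherian

Elapsed time: 1722 − 65.4 = 1656.6 Myr.
65.4 Ma lies within 66–23.03 Ma: Paleogene.
1722 Ma lies within 1800–1600 Ma: Statherian.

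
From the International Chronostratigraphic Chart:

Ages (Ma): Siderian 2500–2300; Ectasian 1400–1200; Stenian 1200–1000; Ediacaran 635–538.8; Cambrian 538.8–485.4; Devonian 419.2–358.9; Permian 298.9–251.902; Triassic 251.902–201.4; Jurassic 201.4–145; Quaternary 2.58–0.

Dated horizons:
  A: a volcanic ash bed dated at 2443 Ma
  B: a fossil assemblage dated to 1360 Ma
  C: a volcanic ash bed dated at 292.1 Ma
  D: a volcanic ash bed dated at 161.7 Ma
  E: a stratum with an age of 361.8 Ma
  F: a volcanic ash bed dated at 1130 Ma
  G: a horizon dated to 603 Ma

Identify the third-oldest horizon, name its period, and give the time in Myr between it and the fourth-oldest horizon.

F, in the Stenian; 527 million years to G

Sorted oldest-first by Ma: A (2443), B (1360), F (1130), G (603), E (361.8), C (292.1), D (161.7).
The third oldest is F at 1130 Ma, which lies in 1200–1000 Ma: the Stenian.
The fourth oldest is G at 603 Ma; separation = |1130 − 603| = 527 Myr.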